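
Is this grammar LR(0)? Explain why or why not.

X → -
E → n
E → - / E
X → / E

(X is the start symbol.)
A grammar is LR(0) if no state in the canonical LR(0) collection has:
  - both a shift item (dot before a terminal) and a complete item (shift-reduce conflict), or
  - two or more complete items (reduce-reduce conflict; the accept item [X' → X .] counts as a complete item here).

Augment with X' → X and build the canonical LR(0) collection (I0 = CLOSURE({[X' → . X]}), then GOTO on every symbol after a dot until no new states appear). It has 9 states:
  I0: { [X → . -], [X → . / E], [X' → . X] }  — shift
  I1: { [X → - .] }  — reduce
  I2: { [E → . - / E], [E → . n], [X → / . E] }  — shift
  I3: { [X' → X .] }  — accept
  I4: { [E → - . / E] }  — shift
  I5: { [X → / E .] }  — reduce
  I6: { [E → n .] }  — reduce
  I7: { [E → - / . E], [E → . - / E], [E → . n] }  — shift
  I8: { [E → - / E .] }  — reduce

Every state is either a pure shift/goto state or contains exactly one complete item and nothing to shift — no conflicts. The grammar is LR(0).

Answer: Yes, the grammar is LR(0)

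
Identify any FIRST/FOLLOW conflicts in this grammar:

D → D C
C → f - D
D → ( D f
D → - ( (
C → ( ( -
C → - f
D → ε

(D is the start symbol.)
A FIRST/FOLLOW conflict occurs when a non-terminal N has a nullable alternative N → β (β ⇒* ε) and another alternative N → α with FIRST(α) ∩ FOLLOW(N) ≠ ∅: on such a lookahead the parser cannot decide between expanding α and letting N vanish via β.

Nullable non-terminals: D.
FIRST sets used below: FIRST(D) = { '(', '-', 'f', ε }, FIRST(C) = { '(', '-', 'f' }

D: nullable alternative(s) D → ε; FOLLOW(D) = { $, '(', '-', 'f' }
  D → D C: FIRST \ {ε} = { '(', '-', 'f' } — overlaps FOLLOW(D) on { '(', '-', 'f' }: CONFLICT
  D → ( D f: FIRST \ {ε} = { '(' } — overlaps FOLLOW(D) on { '(' }: CONFLICT
  D → - ( (: FIRST \ {ε} = { '-' } — overlaps FOLLOW(D) on { '-' }: CONFLICT
  D → ε: FIRST \ {ε} = { } — this is the only nullable alternative, skip

C has no nullable alternative, so no FIRST/FOLLOW check is needed there.

So the grammar has 3 FIRST/FOLLOW conflicts (marked CONFLICT above).

Answer: Yes. D → D C with FOLLOW(D) on { '(', '-', 'f' }; D → '(' D f with FOLLOW(D) on { '(' }; D → '-' '(' '(' with FOLLOW(D) on { '-' }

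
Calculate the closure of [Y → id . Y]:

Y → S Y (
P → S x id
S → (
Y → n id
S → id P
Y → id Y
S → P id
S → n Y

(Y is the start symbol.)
To compute CLOSURE, for each item [A → α.Bβ] where B is a non-terminal, add [B → .γ] for all productions B → γ; repeat for the newly added items until nothing changes.

Start with: [Y → id . Y]
  [Y → id . Y] has the dot before Y: add [Y → . S Y (], [Y → . n id], [Y → . id Y]
  [Y → . S Y (] has the dot before S: add [S → . (], [S → . id P], [S → . P id], [S → . n Y]
  [S → . P id] has the dot before P: add [P → . S x id]
No further items can be added.

CLOSURE = { [P → . S x id], [S → . (], [S → . P id], [S → . id P], [S → . n Y], [Y → . S Y (], [Y → . id Y], [Y → . n id], [Y → id . Y] }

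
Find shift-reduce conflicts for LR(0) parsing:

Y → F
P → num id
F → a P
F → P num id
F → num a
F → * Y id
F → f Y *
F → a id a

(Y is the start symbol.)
No shift-reduce conflicts

A shift-reduce conflict occurs when an LR(0) state has both:
  - a complete (reduce) item [A → α .] (dot at the end), and
  - a shift item [B → β . c γ] (dot before a terminal).

Augment with Y' → Y and build the canonical LR(0) collection (I0 = CLOSURE({[Y' → . Y]}), then GOTO on every symbol after a dot until no new states appear). It has 20 states:
  I0: { [F → . * Y id], [F → . P num id], [F → . a P], [F → . a id a], [F → . f Y *], [F → . num a], [P → . num id], [Y → . F], [Y' → . Y] }  — shift
  I1: { [F → * . Y id], [F → . * Y id], [F → . P num id], [F → . a P], [F → . a id a], [F → . f Y *], [F → . num a], [P → . num id], [Y → . F] }  — shift
  I2: { [Y → F .] }  — reduce
  I3: { [F → P . num id] }  — shift
  I4: { [Y' → Y .] }  — accept
  I5: { [F → a . P], [F → a . id a], [P → . num id] }  — shift
  I6: { [F → . * Y id], [F → . P num id], [F → . a P], [F → . a id a], [F → . f Y *], [F → . num a], [F → f . Y *], [P → . num id], [Y → . F] }  — shift
  I7: { [F → num . a], [P → num . id] }  — shift
  I8: { [F → num a .] }  — reduce
  I9: { [P → num id .] }  — reduce
  I10: { [F → f Y . *] }  — shift
  I11: { [F → f Y * .] }  — reduce
  I12: { [F → a P .] }  — reduce
  I13: { [F → a id . a] }  — shift
  I14: { [P → num . id] }  — shift
  I15: { [F → a id a .] }  — reduce
  I16: { [F → P num . id] }  — shift
  I17: { [F → P num id .] }  — reduce
  I18: { [F → * Y . id] }  — shift
  I19: { [F → * Y id .] }  — reduce

No state contains both a complete item and a shift item.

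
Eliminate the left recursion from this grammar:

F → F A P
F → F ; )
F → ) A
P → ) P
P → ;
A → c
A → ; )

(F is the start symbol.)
F → ) A F'
F' → A P F'
F' → ; ) F'
F' → ε
P → ) P
P → ;
A → c
A → ; )

F is directly left-recursive. The standard transformation for
  A → A α₁ | ... | A α_m | β₁ | ... | β_n
is
  A  → β₁ A' | ... | β_n A'
  A' → α₁ A' | ... | α_m A' | ε

F → ) A becomes F → ) A F'
F → F A P becomes F' → A P F'
F → F ; ) becomes F' → ; ) F'
Add F' → ε

Productions for other non-terminals are unchanged:
  P → ) P
  P → ;
  A → c
  A → ; )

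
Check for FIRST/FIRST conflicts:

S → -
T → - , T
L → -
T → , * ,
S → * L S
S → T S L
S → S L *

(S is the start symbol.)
FIRST sets of the non-terminals at (or reachable through a nullable prefix from) the front of some alternative:
  FIRST(T) = { ',', '-' }
  FIRST(S) = { '*', ',', '-' }

Productions for S:
  S → -: FIRST = { '-' }
  S → * L S: FIRST = { '*' }
  S → T S L: FIRST = { ',', '-' }
  S → S L *: FIRST = { '*', ',', '-' }
Productions for T:
  T → - , T: FIRST = { '-' }
  T → , * ,: FIRST = { ',' }
L has only one production, so no FIRST/FIRST conflict is possible there.

Conflict for S: S → - and S → T S L
  Overlap: { '-' }
Conflict for S: S → - and S → S L *
  Overlap: { '-' }
Conflict for S: S → * L S and S → S L *
  Overlap: { '*' }
Conflict for S: S → T S L and S → S L *
  Overlap: { ',', '-' }

Answer: Yes. S → '-' / S → T S L on { '-' }; S → '-' / S → S L '*' on { '-' }; S → '*' L S / S → S L '*' on { '*' }; S → T S L / S → S L '*' on { ',', '-' }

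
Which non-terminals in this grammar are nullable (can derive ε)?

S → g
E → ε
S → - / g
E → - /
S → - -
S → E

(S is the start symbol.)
{ 'E', 'S' }

ε-productions: E → ε
So E is immediately nullable.
S → E: every symbol on the right is nullable, so S is nullable too.
Every non-terminal is now nullable.
Nullable = { 'E', 'S' }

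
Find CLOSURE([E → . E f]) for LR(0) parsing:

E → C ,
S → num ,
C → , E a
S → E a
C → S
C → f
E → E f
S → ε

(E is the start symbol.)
Start with: [E → . E f]
  [E → . E f] has the dot before E: add [E → . C ,]
  [E → . C ,] has the dot before C: add [C → . , E a], [C → . S], [C → . f]
  [C → . S] has the dot before S: add [S → . num ,], [S → . E a], [S → .]
No further items can be added.

CLOSURE = { [C → . , E a], [C → . S], [C → . f], [E → . C ,], [E → . E f], [S → . E a], [S → . num ,], [S → .] }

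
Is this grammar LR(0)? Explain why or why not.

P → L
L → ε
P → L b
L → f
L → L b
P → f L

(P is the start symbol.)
No. Shift-reduce conflict between [L → .] and [L → . f]

A grammar is LR(0) if no state in the canonical LR(0) collection has:
  - both a shift item (dot before a terminal) and a complete item (shift-reduce conflict), or
  - two or more complete items (reduce-reduce conflict; the accept item [P' → P .] counts as a complete item here).

Augment with P' → P and build the canonical LR(0) collection (I0 = CLOSURE({[P' → . P]}), then GOTO on every symbol after a dot until no new states appear). It has 8 states:
  I0: { [L → . L b], [L → . f], [L → .], [P → . L b], [P → . L], [P → . f L], [P' → . P] }  — shift, reduce
  I1: { [L → L . b], [P → L . b], [P → L .] }  — shift, reduce
  I2: { [P' → P .] }  — accept
  I3: { [L → . L b], [L → . f], [L → .], [L → f .], [P → f . L] }  — shift, 2 reduces
  I4: { [L → L . b], [P → f L .] }  — shift, reduce
  I5: { [L → f .] }  — reduce
  I6: { [L → L b .] }  — reduce
  I7: { [L → L b .], [P → L b .] }  — 2 reduces

Conflict in state I0:
  Shift-reduce conflict between [L → .] and [L → . f]
So the grammar is NOT LR(0).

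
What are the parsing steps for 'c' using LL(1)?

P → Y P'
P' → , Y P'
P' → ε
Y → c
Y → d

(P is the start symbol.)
LL(1) parsing maintains a stack (initially the start symbol over $) and the input. At each step: if the stack top is a terminal, match it against the current input token; if it is a non-terminal N, replace it with the RHS of M[N, lookahead] (the unique production whose predict set contains the lookahead).

Stack is shown with the top on the left.

Stack   Input  Action
---------------------
P $     c $    output P → Y P'
Y P' $  c $    output Y → c
c P' $  c $    match 'c'
P' $    $      output P' → ε
$       $      accept

The string is accepted.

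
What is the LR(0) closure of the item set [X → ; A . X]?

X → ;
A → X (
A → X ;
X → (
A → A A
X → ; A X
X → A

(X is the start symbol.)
Start with: [X → ; A . X]
  [X → ; A . X] has the dot before X: add [X → . ;], [X → . (], [X → . ; A X], [X → . A]
  [X → . A] has the dot before A: add [A → . X (], [A → . X ;], [A → . A A]
No further items can be added.

CLOSURE = { [A → . A A], [A → . X (], [A → . X ;], [X → . (], [X → . ; A X], [X → . ;], [X → . A], [X → ; A . X] }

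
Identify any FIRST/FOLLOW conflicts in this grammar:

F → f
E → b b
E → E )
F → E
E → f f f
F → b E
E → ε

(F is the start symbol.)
Yes. E → E ')' with FOLLOW(E) on { ')' }

Nullable non-terminals: E, F.
FIRST sets used below: FIRST(E) = { ')', 'b', 'f', ε }

E: nullable alternative(s) E → ε; FOLLOW(E) = { $, ')' }
  E → b b: FIRST \ {ε} = { 'b' } — disjoint from FOLLOW(E)
  E → E ): FIRST \ {ε} = { ')', 'b', 'f' } — overlaps FOLLOW(E) on { ')' }: CONFLICT
  E → f f f: FIRST \ {ε} = { 'f' } — disjoint from FOLLOW(E)
  E → ε: FIRST \ {ε} = { } — this is the only nullable alternative, skip

F: nullable alternative(s) F → E; FOLLOW(F) = { $ }
  F → f: FIRST \ {ε} = { 'f' } — disjoint from FOLLOW(F)
  F → E: FIRST \ {ε} = { ')', 'b', 'f' } — this is the only nullable alternative, skip
  F → b E: FIRST \ {ε} = { 'b' } — disjoint from FOLLOW(F)

So the grammar has 1 FIRST/FOLLOW conflict (marked CONFLICT above).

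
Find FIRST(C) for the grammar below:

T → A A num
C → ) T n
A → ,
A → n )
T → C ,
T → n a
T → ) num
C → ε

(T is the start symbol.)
{ ')', ε }

From C → ) T n:
  - ')' is a terminal: add ')' and stop
From C → ε:
  - ε-production, so ε ∈ FIRST(C)

Collecting: FIRST(C) = { ')', ε }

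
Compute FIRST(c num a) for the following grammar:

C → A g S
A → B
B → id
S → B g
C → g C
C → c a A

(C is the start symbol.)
To compute FIRST(c num a), process the symbols left to right:
Symbol c is a terminal. Add 'c' and stop.
FIRST(c num a) = { 'c' }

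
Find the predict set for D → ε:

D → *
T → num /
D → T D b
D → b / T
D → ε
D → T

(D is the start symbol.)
{ $, 'b' }

PREDICT(D → ε) = (FIRST(RHS) \ {ε}) ∪ (FOLLOW(D) if ε ∈ FIRST(RHS), i.e. RHS ⇒* ε)
The right-hand side is ε (FIRST(ε) = { ε }), so the predict set is FOLLOW(D) = { $, 'b' }
PREDICT(D → ε) = { $, 'b' }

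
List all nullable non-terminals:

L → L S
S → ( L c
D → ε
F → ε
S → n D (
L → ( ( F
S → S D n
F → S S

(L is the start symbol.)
A non-terminal is nullable if it can derive ε (the empty string): either it has an ε-production, or it has a production whose right-hand side consists entirely of nullable non-terminals.

ε-productions: D → ε, F → ε
So D, F are immediately nullable.
No further non-terminal can be added: every production for the remaining non-terminals contains a terminal or a non-nullable non-terminal.
Nullable = { 'D', 'F' }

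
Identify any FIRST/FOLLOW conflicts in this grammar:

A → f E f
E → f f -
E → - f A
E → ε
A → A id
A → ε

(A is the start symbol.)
Nullable non-terminals: A, E.
FIRST sets used below: FIRST(A) = { 'f', 'id', ε }

A: nullable alternative(s) A → ε; FOLLOW(A) = { $, 'f', 'id' }
  A → f E f: FIRST \ {ε} = { 'f' } — overlaps FOLLOW(A) on { 'f' }: CONFLICT
  A → A id: FIRST \ {ε} = { 'f', 'id' } — overlaps FOLLOW(A) on { 'f', 'id' }: CONFLICT
  A → ε: FIRST \ {ε} = { } — this is the only nullable alternative, skip

E: nullable alternative(s) E → ε; FOLLOW(E) = { 'f' }
  E → f f -: FIRST \ {ε} = { 'f' } — overlaps FOLLOW(E) on { 'f' }: CONFLICT
  E → - f A: FIRST \ {ε} = { '-' } — disjoint from FOLLOW(E)
  E → ε: FIRST \ {ε} = { } — this is the only nullable alternative, skip

So the grammar has 3 FIRST/FOLLOW conflicts (marked CONFLICT above).

Answer: Yes. A → f E f with FOLLOW(A) on { 'f' }; A → A id with FOLLOW(A) on { 'f', 'id' }; E → f f '-' with FOLLOW(E) on { 'f' }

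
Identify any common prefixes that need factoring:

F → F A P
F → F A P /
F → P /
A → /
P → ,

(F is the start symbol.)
Yes, F has productions with common prefix 'F A P'

Left-factoring is needed when two productions for the same non-terminal
share a common prefix on the right-hand side.

Productions for F:
  F → F A P
  F → F A P /
  F → P /

Found common prefix 'F A P' in productions for F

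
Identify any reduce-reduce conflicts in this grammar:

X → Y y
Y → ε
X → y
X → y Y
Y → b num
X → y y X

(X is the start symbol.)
Augment with X' → X and build the canonical LR(0) collection (I0 = CLOSURE({[X' → . X]}), then GOTO on every symbol after a dot until no new states appear). It has 10 states:
  I0: { [X → . Y y], [X → . y Y], [X → . y y X], [X → . y], [X' → . X], [Y → . b num], [Y → .] }  — shift, reduce
  I1: { [X' → X .] }  — accept
  I2: { [X → Y . y] }  — shift
  I3: { [Y → b . num] }  — shift
  I4: { [X → y . Y], [X → y . y X], [X → y .], [Y → . b num], [Y → .] }  — shift, 2 reduces
  I5: { [X → y Y .] }  — reduce
  I6: { [X → . Y y], [X → . y Y], [X → . y y X], [X → . y], [X → y y . X], [Y → . b num], [Y → .] }  — shift, reduce
  I7: { [X → y y X .] }  — reduce
  I8: { [Y → b num .] }  — reduce
  I9: { [X → Y y .] }  — reduce

I4 contains complete items [X → y .], [Y → .] — reduce-reduce conflict.

Answer: Yes — I4: [X → y .] vs [Y → .]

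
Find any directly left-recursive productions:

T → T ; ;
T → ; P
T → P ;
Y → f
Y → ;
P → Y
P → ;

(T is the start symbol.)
T → T ; ;: LEFT RECURSIVE (starts with T)
T → ; P: starts with ';'
T → P ;: starts with P
Y → f: starts with f
Y → ;: starts with ';'
P → Y: starts with Y
P → ;: starts with ';'

The grammar has direct left recursion on: T.

Answer: Yes, T is left-recursive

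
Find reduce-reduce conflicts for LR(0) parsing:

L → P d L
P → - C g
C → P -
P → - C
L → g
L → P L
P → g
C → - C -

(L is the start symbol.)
A reduce-reduce conflict occurs when an LR(0) state has two complete items [A → α .] and [B → β .] — both call for a reduction, and with no lookahead the parser cannot choose between them.

Augment with L' → L and build the canonical LR(0) collection (I0 = CLOSURE({[L' → . L]}), then GOTO on every symbol after a dot until no new states appear). It has 16 states:
  I0: { [L → . P L], [L → . P d L], [L → . g], [L' → . L], [P → . - C g], [P → . - C], [P → . g] }  — shift
  I1: { [C → . - C -], [C → . P -], [P → - . C g], [P → - . C], [P → . - C g], [P → . - C], [P → . g] }  — shift
  I2: { [L' → L .] }  — accept
  I3: { [L → . P L], [L → . P d L], [L → . g], [L → P . L], [L → P . d L], [P → . - C g], [P → . - C], [P → . g] }  — shift
  I4: { [L → g .], [P → g .] }  — 2 reduces
  I5: { [L → P L .] }  — reduce
  I6: { [L → . P L], [L → . P d L], [L → . g], [L → P d . L], [P → . - C g], [P → . - C], [P → . g] }  — shift
  I7: { [L → P d L .] }  — reduce
  I8: { [C → - . C -], [C → . - C -], [C → . P -], [P → - . C g], [P → - . C], [P → . - C g], [P → . - C], [P → . g] }  — shift
  I9: { [P → - C . g], [P → - C .] }  — shift, reduce
  I10: { [C → P . -] }  — shift
  I11: { [P → g .] }  — reduce
  I12: { [C → P - .] }  — reduce
  I13: { [P → - C g .] }  — reduce
  I14: { [C → - C . -], [P → - C . g], [P → - C .] }  — shift, reduce
  I15: { [C → - C - .] }  — reduce

I4 contains complete items [L → g .], [P → g .] — reduce-reduce conflict.

Answer: Yes — I4: [L → g .] vs [P → g .]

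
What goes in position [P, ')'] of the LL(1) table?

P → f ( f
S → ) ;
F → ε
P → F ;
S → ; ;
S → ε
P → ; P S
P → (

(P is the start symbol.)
To find M[P, ')'], we find productions for P where ')' is in the predict set (PREDICT(N → α) = (FIRST(α) \ {ε}) ∪ (FOLLOW(N) if α ⇒* ε)).

Relevant sets:
  FIRST(F) = { ε }

P → f ( f: PREDICT = { 'f' }
P → F ;: PREDICT = { ';' }
P → ; P S: PREDICT = { ';' }
P → (: PREDICT = { '(' }

M[P, ')'] is empty (no production applies)

Answer: Empty (error entry)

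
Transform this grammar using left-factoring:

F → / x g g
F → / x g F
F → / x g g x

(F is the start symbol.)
Left-factoring transforms A → αβ₁ | αβ₂ into A → αA' and A' → β₁ | β₂
(α is the longest common prefix among the alternatives). Repeat until
no nonterminal has two alternatives with a common prefix.

Round 1: F has alternatives sharing prefix '/ x g'. Introduce F': F → / x g F'
  Add: F' → g
  Add: F' → F
  Add: F' → g x

Round 2: F' has alternatives sharing prefix 'g'. Introduce F'': F' → g F''
  Add: F'' → ε
  Add: F'' → x

No remaining common prefixes — done.

Resulting grammar:
F → / x g F'
F' → g F''
F'' → ε
F'' → x
F' → F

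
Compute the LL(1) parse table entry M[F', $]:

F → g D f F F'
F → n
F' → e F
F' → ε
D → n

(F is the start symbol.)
To find M[F', $], we find productions for F' where $ is in the predict set (PREDICT(N → α) = (FIRST(α) \ {ε}) ∪ (FOLLOW(N) if α ⇒* ε)).

Relevant sets:
  FOLLOW(F') = { $, 'e' }

F' → e F: PREDICT = { 'e' }
F' → ε: PREDICT = { $, 'e' }
  $ is in predict set, so this production goes in M[F', $]

M[F', $] = F' → ε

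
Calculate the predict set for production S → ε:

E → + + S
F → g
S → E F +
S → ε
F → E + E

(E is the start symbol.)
PREDICT(S → ε) = (FIRST(RHS) \ {ε}) ∪ (FOLLOW(S) if ε ∈ FIRST(RHS), i.e. RHS ⇒* ε)
The right-hand side is ε (FIRST(ε) = { ε }), so the predict set is FOLLOW(S) = { $, '+', 'g' }
PREDICT(S → ε) = { $, '+', 'g' }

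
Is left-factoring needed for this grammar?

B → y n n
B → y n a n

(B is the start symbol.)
Yes, B has productions with common prefix 'y n'

Left-factoring is needed when two productions for the same non-terminal
share a common prefix on the right-hand side.

Productions for B:
  B → y n n
  B → y n a n

Found common prefix 'y n' in productions for B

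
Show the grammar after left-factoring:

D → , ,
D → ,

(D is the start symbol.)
D → , D'
D' → ,
D' → ε

Left-factoring transforms A → αβ₁ | αβ₂ into A → αA' and A' → β₁ | β₂
(α is the longest common prefix among the alternatives). Repeat until
no nonterminal has two alternatives with a common prefix.

Round 1: D has alternatives sharing prefix ','. Introduce D': D → , D'
  Add: D' → ,
  Add: D' → ε

No remaining common prefixes — done.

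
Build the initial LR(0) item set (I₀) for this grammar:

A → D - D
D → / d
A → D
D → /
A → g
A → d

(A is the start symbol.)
{ [A → . D - D], [A → . D], [A → . d], [A → . g], [A' → . A], [D → . / d], [D → . /] }

First, augment the grammar with A' → A
I₀ = CLOSURE({ [A' → . A] }):
  [A' → . A] has the dot before A: add [A → . D - D], [A → . D], [A → . g], [A → . d]
  [A → . D - D] has the dot before D: add [D → . / d], [D → . /]
No further items can be added.

I₀ = { [A → . D - D], [A → . D], [A → . d], [A → . g], [A' → . A], [D → . / d], [D → . /] }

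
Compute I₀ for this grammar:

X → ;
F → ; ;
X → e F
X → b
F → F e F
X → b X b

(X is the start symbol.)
{ [X → . ;], [X → . b X b], [X → . b], [X → . e F], [X' → . X] }

First, augment the grammar with X' → X
I₀ = CLOSURE({ [X' → . X] }):
  [X' → . X] has the dot before X: add [X → . ;], [X → . e F], [X → . b], [X → . b X b]
No further items can be added.

I₀ = { [X → . ;], [X → . b X b], [X → . b], [X → . e F], [X' → . X] }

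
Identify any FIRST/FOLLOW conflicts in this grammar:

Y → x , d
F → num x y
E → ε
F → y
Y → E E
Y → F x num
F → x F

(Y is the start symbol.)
A FIRST/FOLLOW conflict occurs when a non-terminal N has a nullable alternative N → β (β ⇒* ε) and another alternative N → α with FIRST(α) ∩ FOLLOW(N) ≠ ∅: on such a lookahead the parser cannot decide between expanding α and letting N vanish via β.

Nullable non-terminals: E, Y.
FIRST sets used below: FIRST(E) = { ε }, FIRST(F) = { 'num', 'x', 'y' }
E has a nullable alternative but only one production, so nothing to check.

Y: nullable alternative(s) Y → E E; FOLLOW(Y) = { $ }
  Y → x , d: FIRST \ {ε} = { 'x' } — disjoint from FOLLOW(Y)
  Y → E E: FIRST \ {ε} = { } — this is the only nullable alternative, skip
  Y → F x num: FIRST \ {ε} = { 'num', 'x', 'y' } — disjoint from FOLLOW(Y)

F has no nullable alternative, so no FIRST/FOLLOW check is needed there.

No FIRST/FOLLOW conflicts found.

Answer: No FIRST/FOLLOW conflicts.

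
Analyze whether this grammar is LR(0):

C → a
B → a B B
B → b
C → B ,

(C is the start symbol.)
Augment with C' → C and build the canonical LR(0) collection (I0 = CLOSURE({[C' → . C]}), then GOTO on every symbol after a dot until no new states appear). It has 9 states:
  I0: { [B → . a B B], [B → . b], [C → . B ,], [C → . a], [C' → . C] }  — shift
  I1: { [C → B . ,] }  — shift
  I2: { [C' → C .] }  — accept
  I3: { [B → . a B B], [B → . b], [B → a . B B], [C → a .] }  — shift, reduce
  I4: { [B → b .] }  — reduce
  I5: { [B → . a B B], [B → . b], [B → a B . B] }  — shift
  I6: { [B → . a B B], [B → . b], [B → a . B B] }  — shift
  I7: { [B → a B B .] }  — reduce
  I8: { [C → B , .] }  — reduce

Conflict in state I3:
  Shift-reduce conflict between [C → a .] and [B → . a B B]
So the grammar is NOT LR(0).

Answer: No. Shift-reduce conflict between [C → a .] and [B → . a B B]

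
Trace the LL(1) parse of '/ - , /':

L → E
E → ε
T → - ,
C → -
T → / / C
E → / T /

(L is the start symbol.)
LL(1) parsing maintains a stack (initially the start symbol over $) and the input. At each step: if the stack top is a terminal, match it against the current input token; if it is a non-terminal N, replace it with the RHS of M[N, lookahead] (the unique production whose predict set contains the lookahead).

Stack is shown with the top on the left.

Stack    Input      Action
--------------------------
L $      / - , / $  output L → E
E $      / - , / $  output E → / T /
/ T / $  / - , / $  match '/'
T / $    - , / $    output T → - ,
- , / $  - , / $    match '-'
, / $    , / $      match ','
/ $      / $        match '/'
$        $          accept

The string is accepted.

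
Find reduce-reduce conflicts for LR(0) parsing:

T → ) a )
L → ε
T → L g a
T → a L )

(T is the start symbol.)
No reduce-reduce conflicts

A reduce-reduce conflict occurs when an LR(0) state has two complete items [A → α .] and [B → β .] — both call for a reduction, and with no lookahead the parser cannot choose between them.

Augment with T' → T and build the canonical LR(0) collection (I0 = CLOSURE({[T' → . T]}), then GOTO on every symbol after a dot until no new states appear). It has 11 states:
  I0: { [L → .], [T → . ) a )], [T → . L g a], [T → . a L )], [T' → . T] }  — shift, reduce
  I1: { [T → ) . a )] }  — shift
  I2: { [T → L . g a] }  — shift
  I3: { [T' → T .] }  — accept
  I4: { [L → .], [T → a . L )] }  — reduce
  I5: { [T → a L . )] }  — shift
  I6: { [T → a L ) .] }  — reduce
  I7: { [T → L g . a] }  — shift
  I8: { [T → L g a .] }  — reduce
  I9: { [T → ) a . )] }  — shift
  I10: { [T → ) a ) .] }  — reduce

No state contains more than one complete item.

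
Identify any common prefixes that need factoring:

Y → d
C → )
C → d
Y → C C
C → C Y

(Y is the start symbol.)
Left-factoring is needed when two productions for the same non-terminal
share a common prefix on the right-hand side.

Productions for Y:
  Y → d
  Y → C C
Productions for C:
  C → )
  C → d
  C → C Y

No common prefixes found.

Answer: No, left-factoring is not needed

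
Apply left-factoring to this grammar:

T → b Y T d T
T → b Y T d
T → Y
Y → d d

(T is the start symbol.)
Left-factoring transforms A → αβ₁ | αβ₂ into A → αA' and A' → β₁ | β₂
(α is the longest common prefix among the alternatives). Repeat until
no nonterminal has two alternatives with a common prefix.

Round 1: T has alternatives sharing prefix 'b Y T d'. Introduce T': T → b Y T d T'
  Add: T' → T
  Add: T' → ε

No remaining common prefixes — done.

Resulting grammar:
T → b Y T d T'
T' → T
T' → ε
T → Y
Y → d d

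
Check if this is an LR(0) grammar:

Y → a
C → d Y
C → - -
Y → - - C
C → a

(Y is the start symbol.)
Yes, the grammar is LR(0)

Augment with Y' → Y and build the canonical LR(0) collection (I0 = CLOSURE({[Y' → . Y]}), then GOTO on every symbol after a dot until no new states appear). It has 11 states:
  I0: { [Y → . - - C], [Y → . a], [Y' → . Y] }  — shift
  I1: { [Y → - . - C] }  — shift
  I2: { [Y' → Y .] }  — accept
  I3: { [Y → a .] }  — reduce
  I4: { [C → . - -], [C → . a], [C → . d Y], [Y → - - . C] }  — shift
  I5: { [C → - . -] }  — shift
  I6: { [Y → - - C .] }  — reduce
  I7: { [C → a .] }  — reduce
  I8: { [C → d . Y], [Y → . - - C], [Y → . a] }  — shift
  I9: { [C → d Y .] }  — reduce
  I10: { [C → - - .] }  — reduce

Every state is either a pure shift/goto state or contains exactly one complete item and nothing to shift — no conflicts. The grammar is LR(0).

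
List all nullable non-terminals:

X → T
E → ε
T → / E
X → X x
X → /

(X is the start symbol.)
{ 'E' }

ε-productions: E → ε
So E is immediately nullable.
No further non-terminal can be added: every production for the remaining non-terminals contains a terminal or a non-nullable non-terminal.
Nullable = { 'E' }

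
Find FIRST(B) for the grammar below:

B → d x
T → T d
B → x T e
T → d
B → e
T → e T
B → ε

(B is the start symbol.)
From B → d x:
  - d is a terminal: add 'd' and stop
From B → x T e:
  - x is a terminal: add 'x' and stop
From B → e:
  - e is a terminal: add 'e' and stop
From B → ε:
  - ε-production, so ε ∈ FIRST(B)

Collecting: FIRST(B) = { 'd', 'e', 'x', ε }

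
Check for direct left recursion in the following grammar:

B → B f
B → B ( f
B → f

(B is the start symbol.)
B → B f: LEFT RECURSIVE (starts with B)
B → B ( f: LEFT RECURSIVE (starts with B)
B → f: starts with f

The grammar has direct left recursion on: B.

Answer: Yes, B is left-recursive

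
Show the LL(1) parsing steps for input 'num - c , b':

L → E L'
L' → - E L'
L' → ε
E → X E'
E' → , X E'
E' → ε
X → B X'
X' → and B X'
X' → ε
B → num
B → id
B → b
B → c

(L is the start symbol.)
LL(1) parsing maintains a stack (initially the start symbol over $) and the input. At each step: if the stack top is a terminal, match it against the current input token; if it is a non-terminal N, replace it with the RHS of M[N, lookahead] (the unique production whose predict set contains the lookahead).

Stack is shown with the top on the left.

Stack           Input          Action
-------------------------------------
L $             num - c , b $  output L → E L'
E L' $          num - c , b $  output E → X E'
X E' L' $       num - c , b $  output X → B X'
B X' E' L' $    num - c , b $  output B → num
num X' E' L' $  num - c , b $  match 'num'
X' E' L' $      - c , b $      output X' → ε
E' L' $         - c , b $      output E' → ε
L' $            - c , b $      output L' → - E L'
- E L' $        - c , b $      match '-'
E L' $          c , b $        output E → X E'
X E' L' $       c , b $        output X → B X'
B X' E' L' $    c , b $        output B → c
c X' E' L' $    c , b $        match 'c'
X' E' L' $      , b $          output X' → ε
E' L' $         , b $          output E' → , X E'
, X E' L' $     , b $          match ','
X E' L' $       b $            output X → B X'
B X' E' L' $    b $            output B → b
b X' E' L' $    b $            match 'b'
X' E' L' $      $              output X' → ε
E' L' $         $              output E' → ε
L' $            $              output L' → ε
$               $              accept

The string is accepted.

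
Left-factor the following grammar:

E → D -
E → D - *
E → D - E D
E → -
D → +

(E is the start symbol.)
Left-factoring transforms A → αβ₁ | αβ₂ into A → αA' and A' → β₁ | β₂
(α is the longest common prefix among the alternatives). Repeat until
no nonterminal has two alternatives with a common prefix.

Round 1: E has alternatives sharing prefix 'D -'. Introduce E': E → D - E'
  Add: E' → ε
  Add: E' → *
  Add: E' → E D

No remaining common prefixes — done.

Resulting grammar:
E → D - E'
E' → ε
E' → *
E' → E D
E → -
D → +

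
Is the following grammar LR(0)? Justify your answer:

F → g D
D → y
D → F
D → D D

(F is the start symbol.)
A grammar is LR(0) if no state in the canonical LR(0) collection has:
  - both a shift item (dot before a terminal) and a complete item (shift-reduce conflict), or
  - two or more complete items (reduce-reduce conflict; the accept item [F' → F .] counts as a complete item here).

Augment with F' → F and build the canonical LR(0) collection (I0 = CLOSURE({[F' → . F]}), then GOTO on every symbol after a dot until no new states appear). It has 7 states:
  I0: { [F → . g D], [F' → . F] }  — shift
  I1: { [F' → F .] }  — accept
  I2: { [D → . D D], [D → . F], [D → . y], [F → . g D], [F → g . D] }  — shift
  I3: { [D → . D D], [D → . F], [D → . y], [D → D . D], [F → . g D], [F → g D .] }  — shift, reduce
  I4: { [D → F .] }  — reduce
  I5: { [D → y .] }  — reduce
  I6: { [D → . D D], [D → . F], [D → . y], [D → D . D], [D → D D .], [F → . g D] }  — shift, reduce

Conflict in state I3:
  Shift-reduce conflict between [F → g D .] and [D → . y]
So the grammar is NOT LR(0).

Answer: No. Shift-reduce conflict between [F → g D .] and [D → . y]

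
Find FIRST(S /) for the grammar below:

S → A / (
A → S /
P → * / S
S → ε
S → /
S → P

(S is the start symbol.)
{ '*', '/' }

FIRST sets of the non-terminals involved (from the grammar, by fixed-point iteration):
  FIRST(S) = { '*', '/', ε }

To compute FIRST(S /), process the symbols left to right:
Symbol S is a non-terminal. Add FIRST(S) \ {ε} = { '*', '/' }
S is nullable (ε ∈ FIRST(S)), continue to the next symbol.
Symbol / is a terminal. Add '/' and stop.
FIRST(S /) = { '*', '/' }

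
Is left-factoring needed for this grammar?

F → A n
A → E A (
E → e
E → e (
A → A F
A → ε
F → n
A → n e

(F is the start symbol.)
Yes, E has productions with common prefix 'e'

Left-factoring is needed when two productions for the same non-terminal
share a common prefix on the right-hand side.

Productions for F:
  F → A n
  F → n
Productions for A:
  A → E A (
  A → A F
  A → ε
  A → n e
Productions for E:
  E → e
  E → e (

Found common prefix 'e' in productions for E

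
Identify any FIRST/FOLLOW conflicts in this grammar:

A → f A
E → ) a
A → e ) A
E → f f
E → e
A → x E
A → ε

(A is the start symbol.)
Nullable non-terminals: A.

A: nullable alternative(s) A → ε; FOLLOW(A) = { $ }
  A → f A: FIRST \ {ε} = { 'f' } — disjoint from FOLLOW(A)
  A → e ) A: FIRST \ {ε} = { 'e' } — disjoint from FOLLOW(A)
  A → x E: FIRST \ {ε} = { 'x' } — disjoint from FOLLOW(A)
  A → ε: FIRST \ {ε} = { } — this is the only nullable alternative, skip

E has no nullable alternative, so no FIRST/FOLLOW check is needed there.

No FIRST/FOLLOW conflicts found.

Answer: No FIRST/FOLLOW conflicts.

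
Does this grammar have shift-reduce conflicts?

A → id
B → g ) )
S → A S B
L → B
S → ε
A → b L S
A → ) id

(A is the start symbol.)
A shift-reduce conflict occurs when an LR(0) state has both:
  - a complete (reduce) item [A → α .] (dot at the end), and
  - a shift item [B → β . c γ] (dot before a terminal).

Augment with A' → A and build the canonical LR(0) collection (I0 = CLOSURE({[A' → . A]}), then GOTO on every symbol after a dot until no new states appear). It has 15 states:
  I0: { [A → . ) id], [A → . b L S], [A → . id], [A' → . A] }  — shift
  I1: { [A → ) . id] }  — shift
  I2: { [A' → A .] }  — accept
  I3: { [A → b . L S], [B → . g ) )], [L → . B] }  — shift
  I4: { [A → id .] }  — reduce
  I5: { [L → B .] }  — reduce
  I6: { [A → . ) id], [A → . b L S], [A → . id], [A → b L . S], [S → . A S B], [S → .] }  — shift, reduce
  I7: { [B → g . ) )] }  — shift
  I8: { [B → g ) . )] }  — shift
  I9: { [B → g ) ) .] }  — reduce
  I10: { [A → . ) id], [A → . b L S], [A → . id], [S → . A S B], [S → .], [S → A . S B] }  — shift, reduce
  I11: { [A → b L S .] }  — reduce
  I12: { [B → . g ) )], [S → A S . B] }  — shift
  I13: { [S → A S B .] }  — reduce
  I14: { [A → ) id .] }  — reduce

I6 contains reduce item [S → .] and shift items [A → . ) id], [A → . b L S], [A → . id] — shift-reduce conflict.
I10 contains reduce item [S → .] and shift items [A → . ) id], [A → . b L S], [A → . id] — shift-reduce conflict.

Answer: Yes — I6: [S → .] vs [A → . ) id]; I10: [S → .] vs [A → . ) id]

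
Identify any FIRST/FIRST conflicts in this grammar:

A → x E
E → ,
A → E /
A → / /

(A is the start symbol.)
No FIRST/FIRST conflicts.

A FIRST/FIRST conflict occurs when two productions N → α and N → β for the same non-terminal have FIRST(α) ∩ FIRST(β) ≠ ∅ (with ε ∈ FIRST of a nullable right-hand side, so two nullable alternatives also conflict).

FIRST sets of the non-terminals at (or reachable through a nullable prefix from) the front of some alternative:
  FIRST(E) = { ',' }

Productions for A:
  A → x E: FIRST = { 'x' }
  A → E /: FIRST = { ',' }
  A → / /: FIRST = { '/' }
E has only one production, so no FIRST/FIRST conflict is possible there.

All alternatives of each non-terminal have pairwise disjoint FIRST sets.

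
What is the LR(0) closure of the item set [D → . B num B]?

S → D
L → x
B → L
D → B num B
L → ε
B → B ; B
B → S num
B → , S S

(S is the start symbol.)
{ [B → . , S S], [B → . B ; B], [B → . L], [B → . S num], [D → . B num B], [L → . x], [L → .], [S → . D] }

Start with: [D → . B num B]
  [D → . B num B] has the dot before B: add [B → . L], [B → . B ; B], [B → . S num], [B → . , S S]
  [B → . L] has the dot before L: add [L → . x], [L → .]
  [B → . S num] has the dot before S: add [S → . D]
  [S → . D] has the dot before D: all D-items already present
No further items can be added.

CLOSURE = { [B → . , S S], [B → . B ; B], [B → . L], [B → . S num], [D → . B num B], [L → . x], [L → .], [S → . D] }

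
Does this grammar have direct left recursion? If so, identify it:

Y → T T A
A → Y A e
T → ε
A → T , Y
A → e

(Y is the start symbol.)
No direct left recursion

Direct left recursion occurs when N → N α for some non-terminal N (the right-hand side begins with the left-hand side itself).

Y → T T A: starts with T
A → Y A e: starts with Y
T → ε: starts with ε
A → T , Y: starts with T
A → e: starts with e

No direct left recursion found.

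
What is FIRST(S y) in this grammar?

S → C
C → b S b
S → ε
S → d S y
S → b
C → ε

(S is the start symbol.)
FIRST sets of the non-terminals involved (from the grammar, by fixed-point iteration):
  FIRST(S) = { 'b', 'd', ε }

To compute FIRST(S y), process the symbols left to right:
Symbol S is a non-terminal. Add FIRST(S) \ {ε} = { 'b', 'd' }
S is nullable (ε ∈ FIRST(S)), continue to the next symbol.
Symbol y is a terminal. Add 'y' and stop.
FIRST(S y) = { 'b', 'd', 'y' }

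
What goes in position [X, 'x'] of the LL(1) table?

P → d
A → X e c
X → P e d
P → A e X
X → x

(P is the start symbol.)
X → P e d, X → x

To find M[X, 'x'], we find productions for X where 'x' is in the predict set (PREDICT(N → α) = (FIRST(α) \ {ε}) ∪ (FOLLOW(N) if α ⇒* ε)).

Relevant sets:
  FIRST(P) = { 'd', 'x' }

X → P e d: PREDICT = { 'd', 'x' }
  'x' is in predict set, so this production goes in M[X, 'x']
X → x: PREDICT = { 'x' }
  'x' is in predict set, so this production goes in M[X, 'x']

M[X, 'x'] = X → P e d, X → x  (a multiply-defined cell — the grammar is not LL(1))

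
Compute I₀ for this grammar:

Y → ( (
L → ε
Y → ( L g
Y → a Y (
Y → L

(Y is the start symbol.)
First, augment the grammar with Y' → Y
I₀ = CLOSURE({ [Y' → . Y] }):
  [Y' → . Y] has the dot before Y: add [Y → . ( (], [Y → . ( L g], [Y → . a Y (], [Y → . L]
  [Y → . L] has the dot before L: add [L → .]
No further items can be added.

I₀ = { [L → .], [Y → . ( (], [Y → . ( L g], [Y → . L], [Y → . a Y (], [Y' → . Y] }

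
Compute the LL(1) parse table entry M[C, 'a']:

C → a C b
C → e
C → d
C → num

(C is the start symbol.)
C → a C b

To find M[C, 'a'], we find productions for C where 'a' is in the predict set (PREDICT(N → α) = (FIRST(α) \ {ε}) ∪ (FOLLOW(N) if α ⇒* ε)).

C → a C b: PREDICT = { 'a' }
  'a' is in predict set, so this production goes in M[C, 'a']
C → e: PREDICT = { 'e' }
C → d: PREDICT = { 'd' }
C → num: PREDICT = { 'num' }

M[C, 'a'] = C → a C b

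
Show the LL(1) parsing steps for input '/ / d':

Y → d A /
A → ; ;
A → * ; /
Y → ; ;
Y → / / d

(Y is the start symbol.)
LL(1) parsing maintains a stack (initially the start symbol over $) and the input. At each step: if the stack top is a terminal, match it against the current input token; if it is a non-terminal N, replace it with the RHS of M[N, lookahead] (the unique production whose predict set contains the lookahead).

Stack is shown with the top on the left.

Stack    Input    Action
------------------------
Y $      / / d $  output Y → / / d
/ / d $  / / d $  match '/'
/ d $    / d $    match '/'
d $      d $      match 'd'
$        $        accept

The string is accepted.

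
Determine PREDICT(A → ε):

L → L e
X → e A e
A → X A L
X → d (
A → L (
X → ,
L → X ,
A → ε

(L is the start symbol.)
{ ',', 'd', 'e' }

PREDICT(A → ε) = (FIRST(RHS) \ {ε}) ∪ (FOLLOW(A) if ε ∈ FIRST(RHS), i.e. RHS ⇒* ε)
The right-hand side is ε (FIRST(ε) = { ε }), so the predict set is FOLLOW(A) = { ',', 'd', 'e' }
PREDICT(A → ε) = { ',', 'd', 'e' }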